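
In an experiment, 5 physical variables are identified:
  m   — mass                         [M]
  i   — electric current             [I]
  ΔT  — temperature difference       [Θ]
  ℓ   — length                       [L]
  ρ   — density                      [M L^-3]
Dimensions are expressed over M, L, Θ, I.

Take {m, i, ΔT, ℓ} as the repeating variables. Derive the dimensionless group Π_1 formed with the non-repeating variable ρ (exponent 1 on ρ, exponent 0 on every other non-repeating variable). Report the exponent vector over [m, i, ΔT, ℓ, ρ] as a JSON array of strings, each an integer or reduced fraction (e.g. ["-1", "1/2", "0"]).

["-1", "0", "0", "3", "1"]

Write exponents as rows M,L,Θ,I / cols m,i,ΔT,ℓ,ρ:
  M: [ 1  0  0  0  1]
  L: [ 0  0  0  1 -3]
  Θ: [ 0  0  1  0  0]
  I: [ 0  1  0  0  0]
RREF → pivots at {m,i,ΔT,ℓ} ⇒ r = 4
Pivot set = {m,i,ΔT,ℓ}, free = {ρ}
RREF:
  r0: [   1    0    0    0    1]
  r1: [   0    1    0    0    0]
  r2: [   0    0    1    0    0]
  r3: [   0    0    0    1   -3]
Fix exponent of ρ at 1; solve each RREF row for its pivot's exponent:
  r0: exp(m) + (1)·1 = 0 ⇒ exp(m) = -1
  r1: exp(i) + (0)·1 = 0 ⇒ exp(i) = 0
  r2: exp(ΔT) + (0)·1 = 0 ⇒ exp(ΔT) = 0
  r3: exp(ℓ) + (-3)·1 = 0 ⇒ exp(ℓ) = 3
Π_1 = m^-1 · ℓ^3 · ρ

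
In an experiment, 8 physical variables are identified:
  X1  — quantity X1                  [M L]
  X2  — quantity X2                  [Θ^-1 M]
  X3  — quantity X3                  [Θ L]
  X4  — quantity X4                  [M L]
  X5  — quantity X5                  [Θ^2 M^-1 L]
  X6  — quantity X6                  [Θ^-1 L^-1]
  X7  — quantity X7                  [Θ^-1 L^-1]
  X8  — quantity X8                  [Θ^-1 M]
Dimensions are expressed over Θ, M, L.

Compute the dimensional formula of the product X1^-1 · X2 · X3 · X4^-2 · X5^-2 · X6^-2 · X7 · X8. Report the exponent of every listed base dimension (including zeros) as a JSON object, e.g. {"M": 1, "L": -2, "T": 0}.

Exponent matrix [Θ,M,L] × [X1,X2,X3,X4,X5,X6,X7,X8]:
  Θ: [ 0 -1  1  0  2 -1 -1 -1]
  M: [ 1  1  0  1 -1  0  0  1]
  L: [ 1  0  1  1  1 -1 -1  0]
  [Θ]: (-1)·0+(1)·-1+(1)·1+(-2)·0+(-2)·2+(-2)·-1+(1)·-1+(1)·-1 = -4
  [M]: (-1)·1+(1)·1+(1)·0+(-2)·1+(-2)·-1+(-2)·0+(1)·0+(1)·1 = 1
  [L]: (-1)·1+(1)·0+(1)·1+(-2)·1+(-2)·1+(-2)·-1+(1)·-1+(1)·0 = -3
⇒ Θ^-4 M L^-3

{"Θ": -4, "M": 1, "L": -3}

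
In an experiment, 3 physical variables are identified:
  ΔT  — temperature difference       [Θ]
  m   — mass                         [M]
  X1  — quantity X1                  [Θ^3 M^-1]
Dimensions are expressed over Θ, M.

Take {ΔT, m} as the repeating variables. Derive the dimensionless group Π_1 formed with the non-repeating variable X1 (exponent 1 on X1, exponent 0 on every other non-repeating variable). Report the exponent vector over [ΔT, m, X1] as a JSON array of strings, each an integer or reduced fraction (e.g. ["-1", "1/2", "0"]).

["-3", "1", "1"]

Write exponents as rows Θ,M / cols ΔT,m,X1:
  Θ: [ 1  0  3]
  M: [ 0  1 -1]
RREF → pivots at {ΔT,m} ⇒ r = 2
Repeat: ΔT,m; free: X1
RREF:
  r0: [   1    0    3]
  r1: [   0    1   -1]
Fix exponent of X1 at 1; solve each RREF row for its pivot's exponent:
  r0: exp(ΔT) + (3)·1 = 0 ⇒ exp(ΔT) = -3
  r1: exp(m) + (-1)·1 = 0 ⇒ exp(m) = 1
Π_1 = ΔT^-3 · m · X1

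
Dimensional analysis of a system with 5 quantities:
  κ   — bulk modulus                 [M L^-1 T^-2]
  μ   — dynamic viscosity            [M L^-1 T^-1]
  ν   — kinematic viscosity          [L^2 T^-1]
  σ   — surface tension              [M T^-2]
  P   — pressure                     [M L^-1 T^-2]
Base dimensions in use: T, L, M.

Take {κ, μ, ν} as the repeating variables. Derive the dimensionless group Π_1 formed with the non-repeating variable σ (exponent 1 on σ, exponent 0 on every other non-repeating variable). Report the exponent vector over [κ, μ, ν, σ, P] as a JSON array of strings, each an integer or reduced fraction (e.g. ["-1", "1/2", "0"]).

Dimensional matrix (T×L×M by κ×μ×ν×σ×P):
  T: [-2 -1 -1 -2 -2]
  L: [-1 -1  2  0 -1]
  M: [ 1  1  0  1  1]
RREF → pivots at {κ,μ,ν} ⇒ r = 3
Pivot set = {κ,μ,ν}, free = {σ,P}
RREF:
  r0: [   1    0    0  1/2    1]
  r1: [   0    1    0  1/2    0]
  r2: [   0    0    1  1/2    0]
Fix exponent of σ at 1, P at 0; solve each RREF row for its pivot's exponent:
  r0: exp(κ) + (1/2)·1 = 0 ⇒ exp(κ) = -1/2
  r1: exp(μ) + (1/2)·1 = 0 ⇒ exp(μ) = -1/2
  r2: exp(ν) + (1/2)·1 = 0 ⇒ exp(ν) = -1/2
Π_1 = κ^(-1/2) · μ^(-1/2) · ν^(-1/2) · σ

["-1/2", "-1/2", "-1/2", "1", "0"]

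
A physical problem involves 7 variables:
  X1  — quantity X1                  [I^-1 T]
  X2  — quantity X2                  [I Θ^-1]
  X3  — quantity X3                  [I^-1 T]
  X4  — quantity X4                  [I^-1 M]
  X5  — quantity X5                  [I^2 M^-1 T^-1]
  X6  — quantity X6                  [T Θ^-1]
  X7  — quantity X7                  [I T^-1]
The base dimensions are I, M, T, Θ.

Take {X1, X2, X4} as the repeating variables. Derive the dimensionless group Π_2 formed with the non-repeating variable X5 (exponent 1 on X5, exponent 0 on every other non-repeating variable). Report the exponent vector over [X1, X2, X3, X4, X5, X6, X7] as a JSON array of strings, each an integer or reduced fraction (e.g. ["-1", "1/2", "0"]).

["1", "0", "0", "1", "1", "0", "0"]

Write exponents as rows I,M,T,Θ / cols X1,X2,X3,X4,X5,X6,X7:
  I: [-1  1 -1 -1  2  0  1]
  M: [ 0  0  0  1 -1  0  0]
  T: [ 1  0  1  0 -1  1 -1]
  Θ: [ 0 -1  0  0  0 -1  0]
Echelon form has 3 nonzero rows (pivots: X1,X2,X4)
Pivot set = {X1,X2,X4}, free = {X3,X5,X6,X7}
RREF:
  r0: [   1    0    1    0   -1    1   -1]
  r1: [   0    1    0    0    0    1    0]
  r2: [   0    0    0    1   -1    0    0]
  r3: [   0    0    0    0    0    0    0]
Fix exponent of X5 at 1, X3 at 0, X6 at 0, X7 at 0; solve each RREF row for its pivot's exponent:
  r0: exp(X1) + (-1)·1 = 0 ⇒ exp(X1) = 1
  r1: exp(X2) + (0)·1 = 0 ⇒ exp(X2) = 0
  r2: exp(X4) + (-1)·1 = 0 ⇒ exp(X4) = 1
Π_2 = X1 · X4 · X5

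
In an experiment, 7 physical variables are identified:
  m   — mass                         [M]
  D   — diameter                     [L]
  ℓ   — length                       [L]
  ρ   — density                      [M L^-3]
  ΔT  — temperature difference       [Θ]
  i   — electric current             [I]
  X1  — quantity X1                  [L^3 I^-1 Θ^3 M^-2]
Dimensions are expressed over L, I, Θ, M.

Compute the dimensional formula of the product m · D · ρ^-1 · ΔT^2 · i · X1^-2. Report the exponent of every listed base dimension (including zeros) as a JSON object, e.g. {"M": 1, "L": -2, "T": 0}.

{"L": -2, "I": 3, "Θ": -4, "M": 4}

Write exponents as rows L,I,Θ,M / cols m,D,ℓ,ρ,ΔT,i,X1:
  L: [ 0  1  1 -3  0  0  3]
  I: [ 0  0  0  0  0  1 -1]
  Θ: [ 0  0  0  0  1  0  3]
  M: [ 1  0  0  1  0  0 -2]
  [L]: (1)·0+(1)·1+(-1)·-3+(2)·0+(1)·0+(-2)·3 = -2
  [I]: (1)·0+(1)·0+(-1)·0+(2)·0+(1)·1+(-2)·-1 = 3
  [Θ]: (1)·0+(1)·0+(-1)·0+(2)·1+(1)·0+(-2)·3 = -4
  [M]: (1)·1+(1)·0+(-1)·1+(2)·0+(1)·0+(-2)·-2 = 4
⇒ L^-2 I^3 Θ^-4 M^4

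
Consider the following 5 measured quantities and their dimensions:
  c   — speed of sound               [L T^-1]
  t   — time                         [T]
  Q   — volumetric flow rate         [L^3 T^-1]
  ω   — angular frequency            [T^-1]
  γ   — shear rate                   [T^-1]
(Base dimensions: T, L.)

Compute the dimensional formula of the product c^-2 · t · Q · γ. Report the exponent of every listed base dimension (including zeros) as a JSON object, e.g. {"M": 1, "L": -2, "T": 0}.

Write exponents as rows T,L / cols c,t,Q,ω,γ:
  T: [-1  1 -1 -1 -1]
  L: [ 1  0  3  0  0]
  [T]: (-2)·-1+(1)·1+(1)·-1+(1)·-1 = 1
  [L]: (-2)·1+(1)·0+(1)·3+(1)·0 = 1
⇒ T L

{"T": 1, "L": 1}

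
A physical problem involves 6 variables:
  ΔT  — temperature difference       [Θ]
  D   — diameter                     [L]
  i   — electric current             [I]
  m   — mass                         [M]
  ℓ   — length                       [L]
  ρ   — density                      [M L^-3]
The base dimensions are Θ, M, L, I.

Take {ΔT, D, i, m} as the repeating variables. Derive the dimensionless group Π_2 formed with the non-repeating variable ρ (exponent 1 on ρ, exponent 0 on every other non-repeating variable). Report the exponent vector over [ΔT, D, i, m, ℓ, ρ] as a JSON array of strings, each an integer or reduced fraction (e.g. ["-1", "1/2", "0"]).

Exponent matrix [Θ,M,L,I] × [ΔT,D,i,m,ℓ,ρ]:
  Θ: [ 1  0  0  0  0  0]
  M: [ 0  0  0  1  0  1]
  L: [ 0  1  0  0  1 -3]
  I: [ 0  0  1  0  0  0]
Row reduction gives pivot columns ΔT,D,i,m; rank = 4
Pivot set = {ΔT,D,i,m}, free = {ℓ,ρ}
RREF:
  r0: [   1    0    0    0    0    0]
  r1: [   0    1    0    0    1   -3]
  r2: [   0    0    1    0    0    0]
  r3: [   0    0    0    1    0    1]
Fix exponent of ρ at 1, ℓ at 0; solve each RREF row for its pivot's exponent:
  r0: exp(ΔT) + (0)·1 = 0 ⇒ exp(ΔT) = 0
  r1: exp(D) + (-3)·1 = 0 ⇒ exp(D) = 3
  r2: exp(i) + (0)·1 = 0 ⇒ exp(i) = 0
  r3: exp(m) + (1)·1 = 0 ⇒ exp(m) = -1
Π_2 = D^3 · m^-1 · ρ

["0", "3", "0", "-1", "0", "1"]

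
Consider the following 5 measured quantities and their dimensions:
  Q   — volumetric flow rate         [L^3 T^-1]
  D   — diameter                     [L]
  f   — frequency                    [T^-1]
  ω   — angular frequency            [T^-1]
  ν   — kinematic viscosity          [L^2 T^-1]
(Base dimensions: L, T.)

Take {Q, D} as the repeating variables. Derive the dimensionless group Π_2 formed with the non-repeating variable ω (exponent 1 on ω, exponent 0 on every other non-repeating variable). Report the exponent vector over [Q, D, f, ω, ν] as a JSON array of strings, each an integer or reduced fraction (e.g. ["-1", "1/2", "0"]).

Dimensional matrix (L×T by Q×D×f×ω×ν):
  L: [ 3  1  0  0  2]
  T: [-1  0 -1 -1 -1]
Echelon form has 2 nonzero rows (pivots: Q,D)
Repeat: Q,D; free: f,ω,ν
RREF:
  r0: [   1    0    1    1    1]
  r1: [   0    1   -3   -3   -1]
Fix exponent of ω at 1, f at 0, ν at 0; solve each RREF row for its pivot's exponent:
  r0: exp(Q) + (1)·1 = 0 ⇒ exp(Q) = -1
  r1: exp(D) + (-3)·1 = 0 ⇒ exp(D) = 3
Π_2 = Q^-1 · D^3 · ω

["-1", "3", "0", "1", "0"]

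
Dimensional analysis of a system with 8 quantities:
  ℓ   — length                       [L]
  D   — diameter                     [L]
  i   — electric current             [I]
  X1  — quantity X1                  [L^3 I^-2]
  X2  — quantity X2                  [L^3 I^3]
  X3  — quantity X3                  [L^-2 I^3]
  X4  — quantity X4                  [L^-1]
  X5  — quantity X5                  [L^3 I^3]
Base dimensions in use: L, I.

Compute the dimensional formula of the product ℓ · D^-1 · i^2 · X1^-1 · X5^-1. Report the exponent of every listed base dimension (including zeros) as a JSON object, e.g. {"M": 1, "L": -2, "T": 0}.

Write exponents as rows L,I / cols ℓ,D,i,X1,X2,X3,X4,X5:
  L: [ 1  1  0  3  3 -2 -1  3]
  I: [ 0  0  1 -2  3  3  0  3]
  [L]: (1)·1+(-1)·1+(2)·0+(-1)·3+(-1)·3 = -6
  [I]: (1)·0+(-1)·0+(2)·1+(-1)·-2+(-1)·3 = 1
⇒ L^-6 I

{"L": -6, "I": 1}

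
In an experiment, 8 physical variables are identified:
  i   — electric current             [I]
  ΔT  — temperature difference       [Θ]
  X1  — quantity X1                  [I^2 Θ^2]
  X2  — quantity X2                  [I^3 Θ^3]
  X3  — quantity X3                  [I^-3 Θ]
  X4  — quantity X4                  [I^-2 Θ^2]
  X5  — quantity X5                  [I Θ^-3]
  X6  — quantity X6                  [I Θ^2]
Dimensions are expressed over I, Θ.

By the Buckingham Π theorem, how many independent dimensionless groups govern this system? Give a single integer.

6

Write exponents as rows I,Θ / cols i,ΔT,X1,X2,X3,X4,X5,X6:
  I: [ 1  0  2  3 -3 -2  1  1]
  Θ: [ 0  1  2  3  1  2 -3  2]
Echelon form has 2 nonzero rows (pivots: i,ΔT)
n=8, r=2 ⇒ 6 dimensionless groups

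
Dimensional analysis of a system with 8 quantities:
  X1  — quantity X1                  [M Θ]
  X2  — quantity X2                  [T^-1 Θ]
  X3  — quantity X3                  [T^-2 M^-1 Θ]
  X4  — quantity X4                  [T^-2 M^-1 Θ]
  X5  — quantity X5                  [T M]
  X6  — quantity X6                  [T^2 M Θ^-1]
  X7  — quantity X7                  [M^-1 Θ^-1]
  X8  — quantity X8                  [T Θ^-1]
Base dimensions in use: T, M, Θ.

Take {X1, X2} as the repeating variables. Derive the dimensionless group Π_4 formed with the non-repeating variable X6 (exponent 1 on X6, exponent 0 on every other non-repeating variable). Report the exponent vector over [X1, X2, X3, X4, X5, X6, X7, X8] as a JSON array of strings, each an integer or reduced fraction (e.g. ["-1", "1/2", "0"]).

Write exponents as rows T,M,Θ / cols X1,X2,X3,X4,X5,X6,X7,X8:
  T: [ 0 -1 -2 -2  1  2  0  1]
  M: [ 1  0 -1 -1  1  1 -1  0]
  Θ: [ 1  1  1  1  0 -1 -1 -1]
Echelon form has 2 nonzero rows (pivots: X1,X2)
Pivot set = {X1,X2}, free = {X3,X4,X5,X6,X7,X8}
RREF:
  r0: [   1    0   -1   -1    1    1   -1    0]
  r1: [   0    1    2    2   -1   -2    0   -1]
  r2: [   0    0    0    0    0    0    0    0]
Fix exponent of X6 at 1, X3 at 0, X4 at 0, X5 at 0, X7 at 0, X8 at 0; solve each RREF row for its pivot's exponent:
  r0: exp(X1) + (1)·1 = 0 ⇒ exp(X1) = -1
  r1: exp(X2) + (-2)·1 = 0 ⇒ exp(X2) = 2
Π_4 = X1^-1 · X2^2 · X6

["-1", "2", "0", "0", "0", "1", "0", "0"]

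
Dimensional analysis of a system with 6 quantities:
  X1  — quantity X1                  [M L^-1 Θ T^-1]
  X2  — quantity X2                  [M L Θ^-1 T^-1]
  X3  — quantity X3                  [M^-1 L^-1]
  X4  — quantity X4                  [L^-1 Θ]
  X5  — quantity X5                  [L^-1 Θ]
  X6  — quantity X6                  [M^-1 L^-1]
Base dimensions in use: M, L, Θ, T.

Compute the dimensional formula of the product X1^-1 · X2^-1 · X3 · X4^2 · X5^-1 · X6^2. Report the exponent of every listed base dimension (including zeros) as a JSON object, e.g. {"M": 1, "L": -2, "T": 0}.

{"M": -5, "L": -4, "Θ": 1, "T": 2}

Dimensional matrix (M×L×Θ×T by X1×X2×X3×X4×X5×X6):
  M: [ 1  1 -1  0  0 -1]
  L: [-1  1 -1 -1 -1 -1]
  Θ: [ 1 -1  0  1  1  0]
  T: [-1 -1  0  0  0  0]
  [M]: (-1)·1+(-1)·1+(1)·-1+(2)·0+(-1)·0+(2)·-1 = -5
  [L]: (-1)·-1+(-1)·1+(1)·-1+(2)·-1+(-1)·-1+(2)·-1 = -4
  [Θ]: (-1)·1+(-1)·-1+(1)·0+(2)·1+(-1)·1+(2)·0 = 1
  [T]: (-1)·-1+(-1)·-1+(1)·0+(2)·0+(-1)·0+(2)·0 = 2
⇒ M^-5 L^-4 Θ T^2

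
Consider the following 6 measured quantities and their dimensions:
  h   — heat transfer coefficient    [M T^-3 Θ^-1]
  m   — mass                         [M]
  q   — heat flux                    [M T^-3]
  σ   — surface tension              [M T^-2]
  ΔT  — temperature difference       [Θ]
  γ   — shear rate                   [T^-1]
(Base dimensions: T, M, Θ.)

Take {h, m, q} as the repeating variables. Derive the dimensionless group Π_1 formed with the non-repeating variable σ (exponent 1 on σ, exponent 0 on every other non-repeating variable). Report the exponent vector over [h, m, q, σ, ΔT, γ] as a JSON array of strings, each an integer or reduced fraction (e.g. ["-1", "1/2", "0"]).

["0", "-1/3", "-2/3", "1", "0", "0"]

Write exponents as rows T,M,Θ / cols h,m,q,σ,ΔT,γ:
  T: [-3  0 -3 -2  0 -1]
  M: [ 1  1  1  1  0  0]
  Θ: [-1  0  0  0  1  0]
Row reduction gives pivot columns h,m,q; rank = 3
Pivot set = {h,m,q}, free = {σ,ΔT,γ}
RREF:
  r0: [   1    0    0    0   -1    0]
  r1: [   0    1    0  1/3    0 -1/3]
  r2: [   0    0    1  2/3    1  1/3]
Fix exponent of σ at 1, ΔT at 0, γ at 0; solve each RREF row for its pivot's exponent:
  r0: exp(h) + (0)·1 = 0 ⇒ exp(h) = 0
  r1: exp(m) + (1/3)·1 = 0 ⇒ exp(m) = -1/3
  r2: exp(q) + (2/3)·1 = 0 ⇒ exp(q) = -2/3
Π_1 = m^(-1/3) · q^(-2/3) · σ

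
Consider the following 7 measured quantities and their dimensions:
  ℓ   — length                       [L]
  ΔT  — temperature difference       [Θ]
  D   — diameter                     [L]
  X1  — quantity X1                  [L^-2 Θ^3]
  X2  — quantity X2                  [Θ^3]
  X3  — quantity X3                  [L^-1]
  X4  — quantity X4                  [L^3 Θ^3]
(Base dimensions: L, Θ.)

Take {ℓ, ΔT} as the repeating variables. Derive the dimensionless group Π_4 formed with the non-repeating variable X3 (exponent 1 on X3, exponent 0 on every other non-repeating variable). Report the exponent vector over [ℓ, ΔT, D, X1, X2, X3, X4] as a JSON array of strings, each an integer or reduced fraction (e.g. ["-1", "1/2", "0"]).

["1", "0", "0", "0", "0", "1", "0"]

Write exponents as rows L,Θ / cols ℓ,ΔT,D,X1,X2,X3,X4:
  L: [ 1  0  1 -2  0 -1  3]
  Θ: [ 0  1  0  3  3  0  3]
Echelon form has 2 nonzero rows (pivots: ℓ,ΔT)
Pivot set = {ℓ,ΔT}, free = {D,X1,X2,X3,X4}
RREF:
  r0: [   1    0    1   -2    0   -1    3]
  r1: [   0    1    0    3    3    0    3]
Fix exponent of X3 at 1, D at 0, X1 at 0, X2 at 0, X4 at 0; solve each RREF row for its pivot's exponent:
  r0: exp(ℓ) + (-1)·1 = 0 ⇒ exp(ℓ) = 1
  r1: exp(ΔT) + (0)·1 = 0 ⇒ exp(ΔT) = 0
Π_4 = ℓ · X3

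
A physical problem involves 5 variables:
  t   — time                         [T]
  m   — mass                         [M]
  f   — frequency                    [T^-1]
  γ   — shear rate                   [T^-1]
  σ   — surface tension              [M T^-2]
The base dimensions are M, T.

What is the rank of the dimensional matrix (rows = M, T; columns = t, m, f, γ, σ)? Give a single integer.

Dimensional matrix (M×T by t×m×f×γ×σ):
  M: [ 0  1  0  0  1]
  T: [ 1  0 -1 -1 -2]
RREF → pivots at {t,m} ⇒ r = 2

2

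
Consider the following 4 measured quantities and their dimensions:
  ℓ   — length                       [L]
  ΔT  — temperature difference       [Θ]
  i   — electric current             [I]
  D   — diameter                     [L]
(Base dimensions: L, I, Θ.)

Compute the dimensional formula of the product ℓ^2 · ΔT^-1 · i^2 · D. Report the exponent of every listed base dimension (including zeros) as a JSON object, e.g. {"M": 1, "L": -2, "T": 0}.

Dimensional matrix (L×I×Θ by ℓ×ΔT×i×D):
  L: [ 1  0  0  1]
  I: [ 0  0  1  0]
  Θ: [ 0  1  0  0]
  [L]: (2)·1+(-1)·0+(2)·0+(1)·1 = 3
  [I]: (2)·0+(-1)·0+(2)·1+(1)·0 = 2
  [Θ]: (2)·0+(-1)·1+(2)·0+(1)·0 = -1
⇒ L^3 I^2 Θ^-1

{"L": 3, "I": 2, "Θ": -1}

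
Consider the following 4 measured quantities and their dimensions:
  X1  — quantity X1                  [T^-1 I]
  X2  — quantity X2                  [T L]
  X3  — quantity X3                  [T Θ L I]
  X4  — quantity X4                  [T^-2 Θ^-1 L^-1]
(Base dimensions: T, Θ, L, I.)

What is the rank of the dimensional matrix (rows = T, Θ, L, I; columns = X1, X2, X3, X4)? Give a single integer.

3

Write exponents as rows T,Θ,L,I / cols X1,X2,X3,X4:
  T: [-1  1  1 -2]
  Θ: [ 0  0  1 -1]
  L: [ 0  1  1 -1]
  I: [ 1  0  1  0]
Row reduction gives pivot columns X1,X2,X3; rank = 3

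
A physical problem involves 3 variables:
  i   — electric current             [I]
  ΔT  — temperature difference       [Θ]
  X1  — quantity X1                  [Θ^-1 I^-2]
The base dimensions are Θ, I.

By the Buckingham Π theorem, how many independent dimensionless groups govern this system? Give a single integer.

1

Dimensional matrix (Θ×I by i×ΔT×X1):
  Θ: [ 0  1 -1]
  I: [ 1  0 -2]
Echelon form has 2 nonzero rows (pivots: i,ΔT)
Π count = n − r = 3 − 2 = 1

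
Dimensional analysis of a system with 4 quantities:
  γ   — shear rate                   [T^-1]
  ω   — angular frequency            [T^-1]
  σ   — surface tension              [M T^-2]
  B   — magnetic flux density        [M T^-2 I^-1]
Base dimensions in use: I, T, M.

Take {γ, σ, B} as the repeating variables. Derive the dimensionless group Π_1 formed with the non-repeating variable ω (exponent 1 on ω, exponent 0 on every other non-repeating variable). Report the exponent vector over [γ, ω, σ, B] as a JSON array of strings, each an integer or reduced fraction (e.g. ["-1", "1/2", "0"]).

["-1", "1", "0", "0"]

Write exponents as rows I,T,M / cols γ,ω,σ,B:
  I: [ 0  0  0 -1]
  T: [-1 -1 -2 -2]
  M: [ 0  0  1  1]
Row reduction gives pivot columns γ,σ,B; rank = 3
Pivot set = {γ,σ,B}, free = {ω}
RREF:
  r0: [   1    1    0    0]
  r1: [   0    0    1    0]
  r2: [   0    0    0    1]
Fix exponent of ω at 1; solve each RREF row for its pivot's exponent:
  r0: exp(γ) + (1)·1 = 0 ⇒ exp(γ) = -1
  r1: exp(σ) + (0)·1 = 0 ⇒ exp(σ) = 0
  r2: exp(B) + (0)·1 = 0 ⇒ exp(B) = 0
Π_1 = γ^-1 · ω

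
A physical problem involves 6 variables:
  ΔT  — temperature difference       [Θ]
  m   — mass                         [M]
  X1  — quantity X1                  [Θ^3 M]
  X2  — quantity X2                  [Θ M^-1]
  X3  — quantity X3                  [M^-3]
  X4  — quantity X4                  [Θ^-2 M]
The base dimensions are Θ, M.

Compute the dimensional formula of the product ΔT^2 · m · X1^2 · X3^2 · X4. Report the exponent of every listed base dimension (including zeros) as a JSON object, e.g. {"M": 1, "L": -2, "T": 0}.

Exponent matrix [Θ,M] × [ΔT,m,X1,X2,X3,X4]:
  Θ: [ 1  0  3  1  0 -2]
  M: [ 0  1  1 -1 -3  1]
  [Θ]: (2)·1+(1)·0+(2)·3+(2)·0+(1)·-2 = 6
  [M]: (2)·0+(1)·1+(2)·1+(2)·-3+(1)·1 = -2
⇒ Θ^6 M^-2

{"Θ": 6, "M": -2}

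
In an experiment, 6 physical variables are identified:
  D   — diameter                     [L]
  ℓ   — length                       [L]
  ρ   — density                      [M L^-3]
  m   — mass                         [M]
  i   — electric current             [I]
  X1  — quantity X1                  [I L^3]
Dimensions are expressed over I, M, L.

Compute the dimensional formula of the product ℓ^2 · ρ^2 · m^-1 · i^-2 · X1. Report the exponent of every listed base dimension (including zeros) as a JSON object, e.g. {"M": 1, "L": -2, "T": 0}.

Exponent matrix [I,M,L] × [D,ℓ,ρ,m,i,X1]:
  I: [ 0  0  0  0  1  1]
  M: [ 0  0  1  1  0  0]
  L: [ 1  1 -3  0  0  3]
  [I]: (2)·0+(2)·0+(-1)·0+(-2)·1+(1)·1 = -1
  [M]: (2)·0+(2)·1+(-1)·1+(-2)·0+(1)·0 = 1
  [L]: (2)·1+(2)·-3+(-1)·0+(-2)·0+(1)·3 = -1
⇒ I^-1 M L^-1

{"I": -1, "M": 1, "L": -1}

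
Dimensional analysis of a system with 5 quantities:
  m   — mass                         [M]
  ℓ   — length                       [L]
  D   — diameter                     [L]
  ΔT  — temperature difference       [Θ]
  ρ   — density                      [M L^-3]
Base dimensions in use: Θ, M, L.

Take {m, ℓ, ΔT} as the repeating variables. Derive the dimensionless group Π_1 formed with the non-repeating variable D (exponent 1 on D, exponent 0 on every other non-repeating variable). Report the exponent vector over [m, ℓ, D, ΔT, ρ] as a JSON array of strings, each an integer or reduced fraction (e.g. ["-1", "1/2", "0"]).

["0", "-1", "1", "0", "0"]

Write exponents as rows Θ,M,L / cols m,ℓ,D,ΔT,ρ:
  Θ: [ 0  0  0  1  0]
  M: [ 1  0  0  0  1]
  L: [ 0  1  1  0 -3]
Row reduction gives pivot columns m,ℓ,ΔT; rank = 3
Repeat: m,ℓ,ΔT; free: D,ρ
RREF:
  r0: [   1    0    0    0    1]
  r1: [   0    1    1    0   -3]
  r2: [   0    0    0    1    0]
Fix exponent of D at 1, ρ at 0; solve each RREF row for its pivot's exponent:
  r0: exp(m) + (0)·1 = 0 ⇒ exp(m) = 0
  r1: exp(ℓ) + (1)·1 = 0 ⇒ exp(ℓ) = -1
  r2: exp(ΔT) + (0)·1 = 0 ⇒ exp(ΔT) = 0
Π_1 = ℓ^-1 · D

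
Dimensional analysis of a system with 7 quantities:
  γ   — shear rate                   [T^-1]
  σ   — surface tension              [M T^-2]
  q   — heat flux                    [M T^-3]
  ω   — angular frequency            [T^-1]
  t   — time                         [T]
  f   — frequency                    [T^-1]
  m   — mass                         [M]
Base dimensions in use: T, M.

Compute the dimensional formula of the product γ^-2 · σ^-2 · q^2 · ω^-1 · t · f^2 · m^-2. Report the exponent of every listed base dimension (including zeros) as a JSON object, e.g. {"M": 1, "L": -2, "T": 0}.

{"T": 0, "M": -2}

Dimensional matrix (T×M by γ×σ×q×ω×t×f×m):
  T: [-1 -2 -3 -1  1 -1  0]
  M: [ 0  1  1  0  0  0  1]
  [T]: (-2)·-1+(-2)·-2+(2)·-3+(-1)·-1+(1)·1+(2)·-1+(-2)·0 = 0
  [M]: (-2)·0+(-2)·1+(2)·1+(-1)·0+(1)·0+(2)·0+(-2)·1 = -2
⇒ M^-2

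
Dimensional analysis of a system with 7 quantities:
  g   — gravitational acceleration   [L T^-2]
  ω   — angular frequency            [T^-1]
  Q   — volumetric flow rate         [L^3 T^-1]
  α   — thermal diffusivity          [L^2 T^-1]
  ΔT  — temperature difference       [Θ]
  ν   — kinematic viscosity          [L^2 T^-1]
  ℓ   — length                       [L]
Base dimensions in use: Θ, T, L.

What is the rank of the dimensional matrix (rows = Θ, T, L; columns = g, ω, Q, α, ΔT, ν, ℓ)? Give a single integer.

Write exponents as rows Θ,T,L / cols g,ω,Q,α,ΔT,ν,ℓ:
  Θ: [ 0  0  0  0  1  0  0]
  T: [-2 -1 -1 -1  0 -1  0]
  L: [ 1  0  3  2  0  2  1]
Echelon form has 3 nonzero rows (pivots: g,ω,ΔT)

3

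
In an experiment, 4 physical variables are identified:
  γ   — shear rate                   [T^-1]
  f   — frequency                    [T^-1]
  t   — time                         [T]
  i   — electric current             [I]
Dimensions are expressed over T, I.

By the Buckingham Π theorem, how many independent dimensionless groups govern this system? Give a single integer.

2

Dimensional matrix (T×I by γ×f×t×i):
  T: [-1 -1  1  0]
  I: [ 0  0  0  1]
Echelon form has 2 nonzero rows (pivots: γ,i)
4 vars − rank 2 = 2 Π groups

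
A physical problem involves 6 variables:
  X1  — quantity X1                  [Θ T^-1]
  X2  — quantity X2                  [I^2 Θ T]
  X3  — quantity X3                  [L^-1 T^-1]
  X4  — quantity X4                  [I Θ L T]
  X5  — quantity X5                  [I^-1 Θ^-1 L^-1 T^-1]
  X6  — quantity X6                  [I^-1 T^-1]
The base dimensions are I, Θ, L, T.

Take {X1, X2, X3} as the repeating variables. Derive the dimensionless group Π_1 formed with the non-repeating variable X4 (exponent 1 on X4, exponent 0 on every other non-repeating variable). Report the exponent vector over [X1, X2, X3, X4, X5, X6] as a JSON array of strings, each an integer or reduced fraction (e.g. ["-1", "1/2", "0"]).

Exponent matrix [I,Θ,L,T] × [X1,X2,X3,X4,X5,X6]:
  I: [ 0  2  0  1 -1 -1]
  Θ: [ 1  1  0  1 -1  0]
  L: [ 0  0 -1  1 -1  0]
  T: [-1  1 -1  1 -1 -1]
Echelon form has 3 nonzero rows (pivots: X1,X2,X3)
Pivot set = {X1,X2,X3}, free = {X4,X5,X6}
RREF:
  r0: [   1    0    0  1/2 -1/2  1/2]
  r1: [   0    1    0  1/2 -1/2 -1/2]
  r2: [   0    0    1   -1    1    0]
  r3: [   0    0    0    0    0    0]
Fix exponent of X4 at 1, X5 at 0, X6 at 0; solve each RREF row for its pivot's exponent:
  r0: exp(X1) + (1/2)·1 = 0 ⇒ exp(X1) = -1/2
  r1: exp(X2) + (1/2)·1 = 0 ⇒ exp(X2) = -1/2
  r2: exp(X3) + (-1)·1 = 0 ⇒ exp(X3) = 1
Π_1 = X1^(-1/2) · X2^(-1/2) · X3 · X4

["-1/2", "-1/2", "1", "1", "0", "0"]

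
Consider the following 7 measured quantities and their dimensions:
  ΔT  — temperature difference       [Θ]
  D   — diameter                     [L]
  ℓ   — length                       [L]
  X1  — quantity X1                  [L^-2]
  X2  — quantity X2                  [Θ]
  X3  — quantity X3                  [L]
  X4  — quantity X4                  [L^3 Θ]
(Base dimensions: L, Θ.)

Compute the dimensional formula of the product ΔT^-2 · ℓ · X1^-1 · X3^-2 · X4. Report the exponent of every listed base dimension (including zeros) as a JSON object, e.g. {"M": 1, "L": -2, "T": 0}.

{"L": 4, "Θ": -1}

Exponent matrix [L,Θ] × [ΔT,D,ℓ,X1,X2,X3,X4]:
  L: [ 0  1  1 -2  0  1  3]
  Θ: [ 1  0  0  0  1  0  1]
  [L]: (-2)·0+(1)·1+(-1)·-2+(-2)·1+(1)·3 = 4
  [Θ]: (-2)·1+(1)·0+(-1)·0+(-2)·0+(1)·1 = -1
⇒ L^4 Θ^-1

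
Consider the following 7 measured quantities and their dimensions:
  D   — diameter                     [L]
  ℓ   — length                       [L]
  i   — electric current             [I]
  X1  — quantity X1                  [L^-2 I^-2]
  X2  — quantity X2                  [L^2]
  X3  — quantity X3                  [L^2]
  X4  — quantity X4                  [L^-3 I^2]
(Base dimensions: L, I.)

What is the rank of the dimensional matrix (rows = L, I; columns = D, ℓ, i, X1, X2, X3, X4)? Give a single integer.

2

Exponent matrix [L,I] × [D,ℓ,i,X1,X2,X3,X4]:
  L: [ 1  1  0 -2  2  2 -3]
  I: [ 0  0  1 -2  0  0  2]
Row reduction gives pivot columns D,i; rank = 2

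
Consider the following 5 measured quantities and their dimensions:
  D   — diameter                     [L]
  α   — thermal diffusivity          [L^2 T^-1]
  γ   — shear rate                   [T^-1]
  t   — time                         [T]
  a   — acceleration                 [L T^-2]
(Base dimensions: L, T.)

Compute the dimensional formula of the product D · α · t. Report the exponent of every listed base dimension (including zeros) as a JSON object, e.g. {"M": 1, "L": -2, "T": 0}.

Dimensional matrix (L×T by D×α×γ×t×a):
  L: [ 1  2  0  0  1]
  T: [ 0 -1 -1  1 -2]
  [L]: (1)·1+(1)·2+(1)·0 = 3
  [T]: (1)·0+(1)·-1+(1)·1 = 0
⇒ L^3

{"L": 3, "T": 0}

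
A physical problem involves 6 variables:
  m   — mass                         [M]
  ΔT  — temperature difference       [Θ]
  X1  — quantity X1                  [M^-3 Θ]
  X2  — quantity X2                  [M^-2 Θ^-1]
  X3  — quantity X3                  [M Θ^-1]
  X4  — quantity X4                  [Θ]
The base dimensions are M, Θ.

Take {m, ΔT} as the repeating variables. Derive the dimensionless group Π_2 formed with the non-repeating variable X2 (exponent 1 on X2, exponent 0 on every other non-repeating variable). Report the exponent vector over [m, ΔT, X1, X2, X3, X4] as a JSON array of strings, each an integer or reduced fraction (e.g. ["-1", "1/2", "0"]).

Dimensional matrix (M×Θ by m×ΔT×X1×X2×X3×X4):
  M: [ 1  0 -3 -2  1  0]
  Θ: [ 0  1  1 -1 -1  1]
Row reduction gives pivot columns m,ΔT; rank = 2
Pivot set = {m,ΔT}, free = {X1,X2,X3,X4}
RREF:
  r0: [   1    0   -3   -2    1    0]
  r1: [   0    1    1   -1   -1    1]
Fix exponent of X2 at 1, X1 at 0, X3 at 0, X4 at 0; solve each RREF row for its pivot's exponent:
  r0: exp(m) + (-2)·1 = 0 ⇒ exp(m) = 2
  r1: exp(ΔT) + (-1)·1 = 0 ⇒ exp(ΔT) = 1
Π_2 = m^2 · ΔT · X2

["2", "1", "0", "1", "0", "0"]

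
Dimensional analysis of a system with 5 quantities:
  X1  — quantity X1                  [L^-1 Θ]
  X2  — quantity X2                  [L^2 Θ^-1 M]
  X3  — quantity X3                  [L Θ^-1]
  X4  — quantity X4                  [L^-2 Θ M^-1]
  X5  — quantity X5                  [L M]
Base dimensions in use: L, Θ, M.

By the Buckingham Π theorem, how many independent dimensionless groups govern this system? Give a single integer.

Write exponents as rows L,Θ,M / cols X1,X2,X3,X4,X5:
  L: [-1  2  1 -2  1]
  Θ: [ 1 -1 -1  1  0]
  M: [ 0  1  0 -1  1]
Echelon form has 2 nonzero rows (pivots: X1,X2)
5 vars − rank 2 = 3 Π groups

3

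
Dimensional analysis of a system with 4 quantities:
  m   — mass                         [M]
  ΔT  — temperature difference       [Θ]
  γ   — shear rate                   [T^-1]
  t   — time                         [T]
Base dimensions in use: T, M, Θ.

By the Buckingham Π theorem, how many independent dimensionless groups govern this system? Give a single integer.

Dimensional matrix (T×M×Θ by m×ΔT×γ×t):
  T: [ 0  0 -1  1]
  M: [ 1  0  0  0]
  Θ: [ 0  1  0  0]
Echelon form has 3 nonzero rows (pivots: m,ΔT,γ)
n=4, r=3 ⇒ 1 dimensionless group

1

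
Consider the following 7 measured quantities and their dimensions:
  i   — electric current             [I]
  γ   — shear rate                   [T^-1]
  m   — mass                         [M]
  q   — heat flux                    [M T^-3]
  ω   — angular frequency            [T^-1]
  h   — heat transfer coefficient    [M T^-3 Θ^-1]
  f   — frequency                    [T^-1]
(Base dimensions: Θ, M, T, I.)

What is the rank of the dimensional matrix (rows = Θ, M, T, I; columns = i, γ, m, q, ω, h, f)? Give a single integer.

Dimensional matrix (Θ×M×T×I by i×γ×m×q×ω×h×f):
  Θ: [ 0  0  0  0  0 -1  0]
  M: [ 0  0  1  1  0  1  0]
  T: [ 0 -1  0 -3 -1 -3 -1]
  I: [ 1  0  0  0  0  0  0]
RREF → pivots at {i,γ,m,h} ⇒ r = 4

4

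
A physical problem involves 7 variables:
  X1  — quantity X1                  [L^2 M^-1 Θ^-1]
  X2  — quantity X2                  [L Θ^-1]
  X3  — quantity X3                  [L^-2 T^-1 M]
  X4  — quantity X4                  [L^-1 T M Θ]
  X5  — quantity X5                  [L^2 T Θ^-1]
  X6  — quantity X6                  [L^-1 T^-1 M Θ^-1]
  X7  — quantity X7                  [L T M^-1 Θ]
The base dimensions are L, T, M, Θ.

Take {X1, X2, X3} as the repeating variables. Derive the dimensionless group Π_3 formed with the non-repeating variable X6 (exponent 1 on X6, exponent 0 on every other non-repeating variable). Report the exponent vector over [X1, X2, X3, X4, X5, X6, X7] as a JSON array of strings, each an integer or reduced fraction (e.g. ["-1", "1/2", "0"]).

["0", "-1", "-1", "0", "0", "1", "0"]

Exponent matrix [L,T,M,Θ] × [X1,X2,X3,X4,X5,X6,X7]:
  L: [ 2  1 -2 -1  2 -1  1]
  T: [ 0  0 -1  1  1 -1  1]
  M: [-1  0  1  1  0  1 -1]
  Θ: [-1 -1  0  1 -1 -1  1]
RREF → pivots at {X1,X2,X3} ⇒ r = 3
Repeat: X1,X2,X3; free: X4,X5,X6,X7
RREF:
  r0: [   1    0    0   -2   -1    0    0]
  r1: [   0    1    0    1    2    1   -1]
  r2: [   0    0    1   -1   -1    1   -1]
  r3: [   0    0    0    0    0    0    0]
Fix exponent of X6 at 1, X4 at 0, X5 at 0, X7 at 0; solve each RREF row for its pivot's exponent:
  r0: exp(X1) + (0)·1 = 0 ⇒ exp(X1) = 0
  r1: exp(X2) + (1)·1 = 0 ⇒ exp(X2) = -1
  r2: exp(X3) + (1)·1 = 0 ⇒ exp(X3) = -1
Π_3 = X2^-1 · X3^-1 · X6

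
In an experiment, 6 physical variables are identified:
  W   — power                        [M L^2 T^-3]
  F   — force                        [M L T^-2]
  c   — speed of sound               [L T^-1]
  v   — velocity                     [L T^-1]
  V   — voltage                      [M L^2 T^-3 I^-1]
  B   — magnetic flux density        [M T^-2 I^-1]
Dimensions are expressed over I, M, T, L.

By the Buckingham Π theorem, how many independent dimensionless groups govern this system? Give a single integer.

2

Write exponents as rows I,M,T,L / cols W,F,c,v,V,B:
  I: [ 0  0  0  0 -1 -1]
  M: [ 1  1  0  0  1  1]
  T: [-3 -2 -1 -1 -3 -2]
  L: [ 2  1  1  1  2  0]
Row reduction gives pivot columns W,F,V,B; rank = 4
Π count = n − r = 6 − 4 = 2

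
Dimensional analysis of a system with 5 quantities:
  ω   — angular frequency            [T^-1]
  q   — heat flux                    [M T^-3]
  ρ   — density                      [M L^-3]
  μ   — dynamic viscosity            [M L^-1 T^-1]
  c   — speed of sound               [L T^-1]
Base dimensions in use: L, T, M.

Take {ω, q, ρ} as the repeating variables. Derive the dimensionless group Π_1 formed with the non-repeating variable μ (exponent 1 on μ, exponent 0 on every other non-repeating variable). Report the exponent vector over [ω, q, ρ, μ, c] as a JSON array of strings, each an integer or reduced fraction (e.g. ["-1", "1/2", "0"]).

["1", "-2/3", "-1/3", "1", "0"]

Exponent matrix [L,T,M] × [ω,q,ρ,μ,c]:
  L: [ 0  0 -3 -1  1]
  T: [-1 -3  0 -1 -1]
  M: [ 0  1  1  1  0]
Echelon form has 3 nonzero rows (pivots: ω,q,ρ)
Pivot set = {ω,q,ρ}, free = {μ,c}
RREF:
  r0: [   1    0    0   -1    0]
  r1: [   0    1    0  2/3  1/3]
  r2: [   0    0    1  1/3 -1/3]
Fix exponent of μ at 1, c at 0; solve each RREF row for its pivot's exponent:
  r0: exp(ω) + (-1)·1 = 0 ⇒ exp(ω) = 1
  r1: exp(q) + (2/3)·1 = 0 ⇒ exp(q) = -2/3
  r2: exp(ρ) + (1/3)·1 = 0 ⇒ exp(ρ) = -1/3
Π_1 = ω · q^(-2/3) · ρ^(-1/3) · μ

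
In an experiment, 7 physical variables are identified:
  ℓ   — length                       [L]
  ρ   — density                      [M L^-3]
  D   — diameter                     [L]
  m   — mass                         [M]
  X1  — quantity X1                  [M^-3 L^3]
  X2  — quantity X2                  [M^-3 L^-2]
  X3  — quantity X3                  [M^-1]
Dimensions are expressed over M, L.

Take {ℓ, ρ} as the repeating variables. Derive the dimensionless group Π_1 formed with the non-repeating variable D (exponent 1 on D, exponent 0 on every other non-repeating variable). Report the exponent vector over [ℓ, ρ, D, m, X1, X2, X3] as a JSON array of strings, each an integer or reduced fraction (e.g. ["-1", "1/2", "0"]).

Write exponents as rows M,L / cols ℓ,ρ,D,m,X1,X2,X3:
  M: [ 0  1  0  1 -3 -3 -1]
  L: [ 1 -3  1  0  3 -2  0]
RREF → pivots at {ℓ,ρ} ⇒ r = 2
Pivot set = {ℓ,ρ}, free = {D,m,X1,X2,X3}
RREF:
  r0: [   1    0    1    3   -6  -11   -3]
  r1: [   0    1    0    1   -3   -3   -1]
Fix exponent of D at 1, m at 0, X1 at 0, X2 at 0, X3 at 0; solve each RREF row for its pivot's exponent:
  r0: exp(ℓ) + (1)·1 = 0 ⇒ exp(ℓ) = -1
  r1: exp(ρ) + (0)·1 = 0 ⇒ exp(ρ) = 0
Π_1 = ℓ^-1 · D

["-1", "0", "1", "0", "0", "0", "0"]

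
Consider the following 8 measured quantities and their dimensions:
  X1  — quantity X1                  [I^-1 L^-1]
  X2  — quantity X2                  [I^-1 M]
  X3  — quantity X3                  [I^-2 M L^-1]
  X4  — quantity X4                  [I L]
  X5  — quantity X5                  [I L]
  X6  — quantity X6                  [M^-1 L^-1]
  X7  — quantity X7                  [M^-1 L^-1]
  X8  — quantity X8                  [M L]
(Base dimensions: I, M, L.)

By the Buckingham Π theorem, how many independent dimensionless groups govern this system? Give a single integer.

6

Dimensional matrix (I×M×L by X1×X2×X3×X4×X5×X6×X7×X8):
  I: [-1 -1 -2  1  1  0  0  0]
  M: [ 0  1  1  0  0 -1 -1  1]
  L: [-1  0 -1  1  1 -1 -1  1]
Row reduction gives pivot columns X1,X2; rank = 2
n=8, r=2 ⇒ 6 dimensionless groups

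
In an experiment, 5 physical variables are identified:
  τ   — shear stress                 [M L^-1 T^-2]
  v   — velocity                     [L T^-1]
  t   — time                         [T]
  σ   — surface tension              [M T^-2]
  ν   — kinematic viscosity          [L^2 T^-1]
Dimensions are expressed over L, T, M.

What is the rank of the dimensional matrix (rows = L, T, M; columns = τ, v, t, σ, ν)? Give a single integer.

3

Write exponents as rows L,T,M / cols τ,v,t,σ,ν:
  L: [-1  1  0  0  2]
  T: [-2 -1  1 -2 -1]
  M: [ 1  0  0  1  0]
RREF → pivots at {τ,v,t} ⇒ r = 3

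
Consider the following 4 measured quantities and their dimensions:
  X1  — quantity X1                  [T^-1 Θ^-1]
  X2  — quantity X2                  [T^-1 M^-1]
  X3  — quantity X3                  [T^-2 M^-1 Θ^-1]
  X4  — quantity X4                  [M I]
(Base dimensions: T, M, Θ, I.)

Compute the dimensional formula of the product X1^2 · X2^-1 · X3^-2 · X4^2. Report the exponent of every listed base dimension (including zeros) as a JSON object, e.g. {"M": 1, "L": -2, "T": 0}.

Exponent matrix [T,M,Θ,I] × [X1,X2,X3,X4]:
  T: [-1 -1 -2  0]
  M: [ 0 -1 -1  1]
  Θ: [-1  0 -1  0]
  I: [ 0  0  0  1]
  [T]: (2)·-1+(-1)·-1+(-2)·-2+(2)·0 = 3
  [M]: (2)·0+(-1)·-1+(-2)·-1+(2)·1 = 5
  [Θ]: (2)·-1+(-1)·0+(-2)·-1+(2)·0 = 0
  [I]: (2)·0+(-1)·0+(-2)·0+(2)·1 = 2
⇒ T^3 M^5 I^2

{"T": 3, "M": 5, "Θ": 0, "I": 2}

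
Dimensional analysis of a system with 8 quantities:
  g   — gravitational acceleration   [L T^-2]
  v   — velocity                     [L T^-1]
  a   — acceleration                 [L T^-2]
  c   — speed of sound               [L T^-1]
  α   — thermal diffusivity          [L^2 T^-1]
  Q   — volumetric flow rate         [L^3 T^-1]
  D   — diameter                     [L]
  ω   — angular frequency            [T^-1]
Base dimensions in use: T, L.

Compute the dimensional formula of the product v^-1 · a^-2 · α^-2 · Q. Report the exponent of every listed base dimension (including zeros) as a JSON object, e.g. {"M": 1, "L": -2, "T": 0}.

{"T": 6, "L": -4}

Dimensional matrix (T×L by g×v×a×c×α×Q×D×ω):
  T: [-2 -1 -2 -1 -1 -1  0 -1]
  L: [ 1  1  1  1  2  3  1  0]
  [T]: (-1)·-1+(-2)·-2+(-2)·-1+(1)·-1 = 6
  [L]: (-1)·1+(-2)·1+(-2)·2+(1)·3 = -4
⇒ T^6 L^-4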